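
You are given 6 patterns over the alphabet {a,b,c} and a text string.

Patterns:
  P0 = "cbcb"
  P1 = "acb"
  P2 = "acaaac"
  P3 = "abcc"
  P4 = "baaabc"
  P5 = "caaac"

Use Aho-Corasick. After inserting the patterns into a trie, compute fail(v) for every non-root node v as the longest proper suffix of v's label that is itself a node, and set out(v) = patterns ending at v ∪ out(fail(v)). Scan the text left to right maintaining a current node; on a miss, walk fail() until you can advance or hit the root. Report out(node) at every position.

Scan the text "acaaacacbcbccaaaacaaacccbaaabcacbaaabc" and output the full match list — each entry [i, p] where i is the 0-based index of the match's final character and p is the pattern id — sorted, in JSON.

Build:
Trie nodes:
  n0 'ε': a→5 b→15 c→1
  n1 'c': a→21 b→2
  n2 'cb': c→3
  n3 'cbc': b→4
  n4 'cbcb': ·  [P0 ends]
  n5 'a': b→12 c→6
  n6 'ac': a→8 b→7
  n7 'acb': ·  [P1 ends]
  n8 'aca': a→9
  n9 'acaa': a→10
  n10 'acaaa': c→11
  n11 'acaaac': ·  [P2 ends]
  n12 'ab': c→13
  n13 'abc': c→14
  n14 'abcc': ·  [P3 ends]
  n15 'b': a→16
  n16 'ba': a→17
  n17 'baa': a→18
  n18 'baaa': b→19
  n19 'baaab': c→20
  n20 'baaabc': ·  [P4 ends]
  n21 'ca': a→22
  n22 'caa': a→23
  n23 'caaa': c→24
  n24 'caaac': ·  [P5 ends]

Failure links (BFS by depth):
  fail(1) 'c': from fail(0)=0 chase 'c': 0 ⇒ 0;  out=∅∪out(0)=∅
  fail(5) 'a': from fail(0)=0 chase 'a': 0 ⇒ 0;  out=∅∪out(0)=∅
  fail(15) 'b': from fail(0)=0 chase 'b': 0 ⇒ 0;  out=∅∪out(0)=∅
  fail(2) 'cb': from fail(1)=0 chase 'b': 0 ⇒ 15;  out=∅∪out(15)=∅
  fail(6) 'ac': from fail(5)=0 chase 'c': 0 ⇒ 1;  out=∅∪out(1)=∅
  fail(12) 'ab': from fail(5)=0 chase 'b': 0 ⇒ 15;  out=∅∪out(15)=∅
  fail(16) 'ba': from fail(15)=0 chase 'a': 0 ⇒ 5;  out=∅∪out(5)=∅
  fail(21) 'ca': from fail(1)=0 chase 'a': 0 ⇒ 5;  out=∅∪out(5)=∅
  fail(3) 'cbc': from fail(2)=15 chase 'c': 15→0 ⇒ 1;  out=∅∪out(1)=∅
  fail(7) 'acb': from fail(6)=1 chase 'b': 1 ⇒ 2;  out={1}∪out(2)={1}
  fail(8) 'aca': from fail(6)=1 chase 'a': 1 ⇒ 21;  out=∅∪out(21)=∅
  fail(13) 'abc': from fail(12)=15 chase 'c': 15→0 ⇒ 1;  out=∅∪out(1)=∅
  fail(17) 'baa': from fail(16)=5 chase 'a': 5→0 ⇒ 5;  out=∅∪out(5)=∅
  fail(22) 'caa': from fail(21)=5 chase 'a': 5→0 ⇒ 5;  out=∅∪out(5)=∅
  fail(4) 'cbcb': from fail(3)=1 chase 'b': 1 ⇒ 2;  out={0}∪out(2)={0}
  fail(9) 'acaa': from fail(8)=21 chase 'a': 21 ⇒ 22;  out=∅∪out(22)=∅
  fail(14) 'abcc': from fail(13)=1 chase 'c': 1→0 ⇒ 1;  out={3}∪out(1)={3}
  fail(18) 'baaa': from fail(17)=5 chase 'a': 5→0 ⇒ 5;  out=∅∪out(5)=∅
  fail(23) 'caaa': from fail(22)=5 chase 'a': 5→0 ⇒ 5;  out=∅∪out(5)=∅
  fail(10) 'acaaa': from fail(9)=22 chase 'a': 22 ⇒ 23;  out=∅∪out(23)=∅
  fail(19) 'baaab': from fail(18)=5 chase 'b': 5 ⇒ 12;  out=∅∪out(12)=∅
  fail(24) 'caaac': from fail(23)=5 chase 'c': 5 ⇒ 6;  out={5}∪out(6)={5}
  fail(11) 'acaaac': from fail(10)=23 chase 'c': 23 ⇒ 24;  out={2}∪out(24)={2,5}
  fail(20) 'baaabc': from fail(19)=12 chase 'c': 12 ⇒ 13;  out={4}∪out(13)={4}

Run:
pos 0 'a': at 5
pos 1 'c': at 6
pos 2 'a': at 8
pos 3 'a': at 9
pos 4 'a': at 10
pos 5 'c': at 11  emit P2@[0:5],P5@[1:5]
pos 6 'a': at 8 (via fail)
pos 7 'c': at 6 (via fail)
pos 8 'b': at 7  emit P1@[6:8]
pos 9 'c': at 3 (via fail)
pos 10 'b': at 4  emit P0@[7:10]
pos 11 'c': at 3 (via fail)
pos 12 'c': at 1 (via fail)
pos 13 'a': at 21
pos 14 'a': at 22
pos 15 'a': at 23
pos 16 'a': at 5 (via fail)
pos 17 'c': at 6
pos 18 'a': at 8
pos 19 'a': at 9
pos 20 'a': at 10
pos 21 'c': at 11  emit P2@[16:21],P5@[17:21]
pos 22 'c': at 1 (via fail)
pos 23 'c': at 1 (via fail)
pos 24 'b': at 2
pos 25 'a': at 16 (via fail)
pos 26 'a': at 17
pos 27 'a': at 18
pos 28 'b': at 19
pos 29 'c': at 20  emit P4@[24:29]
pos 30 'a': at 21 (via fail)
pos 31 'c': at 6 (via fail)
pos 32 'b': at 7  emit P1@[30:32]
pos 33 'a': at 16 (via fail)
pos 34 'a': at 17
pos 35 'a': at 18
pos 36 'b': at 19
pos 37 'c': at 20  emit P4@[32:37]

Result: [[5,2],[5,5],[8,1],[10,0],[21,2],[21,5],[29,4],[32,1],[37,4]]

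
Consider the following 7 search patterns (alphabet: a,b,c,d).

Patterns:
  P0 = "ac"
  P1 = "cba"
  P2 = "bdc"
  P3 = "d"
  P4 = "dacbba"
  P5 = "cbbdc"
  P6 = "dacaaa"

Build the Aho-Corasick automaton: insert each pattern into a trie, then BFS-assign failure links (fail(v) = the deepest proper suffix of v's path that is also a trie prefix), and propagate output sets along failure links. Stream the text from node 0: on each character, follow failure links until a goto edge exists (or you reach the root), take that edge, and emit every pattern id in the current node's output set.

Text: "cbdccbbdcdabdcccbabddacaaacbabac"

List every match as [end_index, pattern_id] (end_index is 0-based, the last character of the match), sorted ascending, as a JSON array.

Build automaton:
Trie nodes:
  0='ε' goto a→1 b→6 c→3 d→9
  1='a' goto c→2
  2='ac' goto ·  [P0 ends]
  3='c' goto b→4
  4='cb' goto a→5 b→15
  5='cba' goto ·  [P1 ends]
  6='b' goto d→7
  7='bd' goto c→8
  8='bdc' goto ·  [P2 ends]
  9='d' goto a→10  [P3 ends]
  10='da' goto c→11
  11='dac' goto a→18 b→12
  12='dacb' goto b→13
  13='dacbb' goto a→14
  14='dacbba' goto ·  [P4 ends]
  15='cbb' goto d→16
  16='cbbd' goto c→17
  17='cbbdc' goto ·  [P5 ends]
  18='daca' goto a→19
  19='dacaa' goto a→20
  20='dacaaa' goto ·  [P6 ends]

BFS fail/out derivation:
  fail(1) 'a': from fail(0)=0 chase 'a': 0 ⇒ 0;  out=∅∪out(0)=∅
  fail(3) 'c': from fail(0)=0 chase 'c': 0 ⇒ 0;  out=∅∪out(0)=∅
  fail(6) 'b': from fail(0)=0 chase 'b': 0 ⇒ 0;  out=∅∪out(0)=∅
  fail(9) 'd': from fail(0)=0 chase 'd': 0 ⇒ 0;  out={3}∪out(0)={3}
  fail(2) 'ac': from fail(1)=0 chase 'c': 0 ⇒ 3;  out={0}∪out(3)={0}
  fail(4) 'cb': from fail(3)=0 chase 'b': 0 ⇒ 6;  out=∅∪out(6)=∅
  fail(7) 'bd': from fail(6)=0 chase 'd': 0 ⇒ 9;  out=∅∪out(9)={3}
  fail(10) 'da': from fail(9)=0 chase 'a': 0 ⇒ 1;  out=∅∪out(1)=∅
  fail(5) 'cba': from fail(4)=6 chase 'a': 6→0 ⇒ 1;  out={1}∪out(1)={1}
  fail(8) 'bdc': from fail(7)=9 chase 'c': 9→0 ⇒ 3;  out={2}∪out(3)={2}
  fail(11) 'dac': from fail(10)=1 chase 'c': 1 ⇒ 2;  out=∅∪out(2)={0}
  fail(15) 'cbb': from fail(4)=6 chase 'b': 6→0 ⇒ 6;  out=∅∪out(6)=∅
  fail(12) 'dacb': from fail(11)=2 chase 'b': 2→3 ⇒ 4;  out=∅∪out(4)=∅
  fail(16) 'cbbd': from fail(15)=6 chase 'd': 6 ⇒ 7;  out=∅∪out(7)={3}
  fail(18) 'daca': from fail(11)=2 chase 'a': 2→3→0 ⇒ 1;  out=∅∪out(1)=∅
  fail(13) 'dacbb': from fail(12)=4 chase 'b': 4 ⇒ 15;  out=∅∪out(15)=∅
  fail(17) 'cbbdc': from fail(16)=7 chase 'c': 7 ⇒ 8;  out={5}∪out(8)={2,5}
  fail(19) 'dacaa': from fail(18)=1 chase 'a': 1→0 ⇒ 1;  out=∅∪out(1)=∅
  fail(14) 'dacbba': from fail(13)=15 chase 'a': 15→6→0 ⇒ 1;  out={4}∪out(1)={4}
  fail(20) 'dacaaa': from fail(19)=1 chase 'a': 1→0 ⇒ 1;  out={6}∪out(1)={6}

Run:
i=0 'c': node 0→3
i=1 'b': node 3→4
i=2 'd': node 4→7 (fail-walked)  → match P3@[2:2]
i=3 'c': node 7→8  → match P2@[1:3]
i=4 'c': node 8→3 (fail-walked)
i=5 'b': node 3→4
i=6 'b': node 4→15
i=7 'd': node 15→16  → match P3@[7:7]
i=8 'c': node 16→17  → match P2@[6:8],P5@[4:8]
i=9 'd': node 17→9 (fail-walked)  → match P3@[9:9]
i=10 'a': node 9→10
i=11 'b': node 10→6 (fail-walked)
i=12 'd': node 6→7  → match P3@[12:12]
i=13 'c': node 7→8  → match P2@[11:13]
i=14 'c': node 8→3 (fail-walked)
i=15 'c': node 3→3 (fail-walked)
i=16 'b': node 3→4
i=17 'a': node 4→5  → match P1@[15:17]
i=18 'b': node 5→6 (fail-walked)
i=19 'd': node 6→7  → match P3@[19:19]
i=20 'd': node 7→9 (fail-walked)  → match P3@[20:20]
i=21 'a': node 9→10
i=22 'c': node 10→11  → match P0@[21:22]
i=23 'a': node 11→18
i=24 'a': node 18→19
i=25 'a': node 19→20  → match P6@[20:25]
i=26 'c': node 20→2 (fail-walked)  → match P0@[25:26]
i=27 'b': node 2→4 (fail-walked)
i=28 'a': node 4→5  → match P1@[26:28]
i=29 'b': node 5→6 (fail-walked)
i=30 'a': node 6→1 (fail-walked)
i=31 'c': node 1→2  → match P0@[30:31]

Result: [[2,3],[3,2],[7,3],[8,2],[8,5],[9,3],[12,3],[13,2],[17,1],[19,3],[20,3],[22,0],[25,6],[26,0],[28,1],[31,0]]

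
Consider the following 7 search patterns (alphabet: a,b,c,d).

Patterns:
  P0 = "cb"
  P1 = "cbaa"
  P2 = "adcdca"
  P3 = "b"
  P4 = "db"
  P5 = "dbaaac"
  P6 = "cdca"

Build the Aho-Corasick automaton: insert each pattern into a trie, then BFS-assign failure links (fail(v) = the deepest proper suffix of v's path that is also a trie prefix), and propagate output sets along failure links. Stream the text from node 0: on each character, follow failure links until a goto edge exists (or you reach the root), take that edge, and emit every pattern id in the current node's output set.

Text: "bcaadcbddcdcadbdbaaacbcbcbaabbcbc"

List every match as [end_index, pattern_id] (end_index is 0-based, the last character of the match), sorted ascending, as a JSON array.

Construct AC machine:
Trie (insert patterns):
  n0 'ε': a→5 b→11 c→1 d→12
  n1 'c': b→2 d→18
  n2 'cb': a→3  [P0 ends]
  n3 'cba': a→4
  n4 'cbaa': ·  [P1 ends]
  n5 'a': d→6
  n6 'ad': c→7
  n7 'adc': d→8
  n8 'adcd': c→9
  n9 'adcdc': a→10
  n10 'adcdca': ·  [P2 ends]
  n11 'b': ·  [P3 ends]
  n12 'd': b→13
  n13 'db': a→14  [P4 ends]
  n14 'dba': a→15
  n15 'dbaa': a→16
  n16 'dbaaa': c→17
  n17 'dbaaac': ·  [P5 ends]
  n18 'cd': c→19
  n19 'cdc': a→20
  n20 'cdca': ·  [P6 ends]

BFS fail/out derivation:
  n1('c'): parent n0 fail=0; on 'c' 0 → fail=0;  out ∅∪∅=∅
  n5('a'): parent n0 fail=0; on 'a' 0 → fail=0;  out ∅∪∅=∅
  n11('b'): parent n0 fail=0; on 'b' 0 → fail=0;  out {3}∪∅={3}
  n12('d'): parent n0 fail=0; on 'd' 0 → fail=0;  out ∅∪∅=∅
  n2('cb'): parent n1 fail=0; on 'b' 0 → fail=11;  out {0}∪{3}={0,3}
  n6('ad'): parent n5 fail=0; on 'd' 0 → fail=12;  out ∅∪∅=∅
  n13('db'): parent n12 fail=0; on 'b' 0 → fail=11;  out {4}∪{3}={3,4}
  n18('cd'): parent n1 fail=0; on 'd' 0 → fail=12;  out ∅∪∅=∅
  n3('cba'): parent n2 fail=11; on 'a' 11→0 → fail=5;  out ∅∪∅=∅
  n7('adc'): parent n6 fail=12; on 'c' 12→0 → fail=1;  out ∅∪∅=∅
  n14('dba'): parent n13 fail=11; on 'a' 11→0 → fail=5;  out ∅∪∅=∅
  n19('cdc'): parent n18 fail=12; on 'c' 12→0 → fail=1;  out ∅∪∅=∅
  n4('cbaa'): parent n3 fail=5; on 'a' 5→0 → fail=5;  out {1}∪∅={1}
  n8('adcd'): parent n7 fail=1; on 'd' 1 → fail=18;  out ∅∪∅=∅
  n15('dbaa'): parent n14 fail=5; on 'a' 5→0 → fail=5;  out ∅∪∅=∅
  n20('cdca'): parent n19 fail=1; on 'a' 1→0 → fail=5;  out {6}∪∅={6}
  n9('adcdc'): parent n8 fail=18; on 'c' 18 → fail=19;  out ∅∪∅=∅
  n16('dbaaa'): parent n15 fail=5; on 'a' 5→0 → fail=5;  out ∅∪∅=∅
  n10('adcdca'): parent n9 fail=19; on 'a' 19 → fail=20;  out {2}∪{6}={2,6}
  n17('dbaaac'): parent n16 fail=5; on 'c' 5→0 → fail=1;  out {5}∪∅={5}

Scan:
i=0 'b': node 0→11  → match P3@[0:0]
i=1 'c': node 11→1 (via fail)
i=2 'a': node 1→5 (via fail)
i=3 'a': node 5→5 (via fail)
i=4 'd': node 5→6
i=5 'c': node 6→7
i=6 'b': node 7→2 (via fail)  → match P0@[5:6],P3@[6:6]
i=7 'd': node 2→12 (via fail)
i=8 'd': node 12→12 (via fail)
i=9 'c': node 12→1 (via fail)
i=10 'd': node 1→18
i=11 'c': node 18→19
i=12 'a': node 19→20  → match P6@[9:12]
i=13 'd': node 20→6 (via fail)
i=14 'b': node 6→13 (via fail)  → match P3@[14:14],P4@[13:14]
i=15 'd': node 13→12 (via fail)
i=16 'b': node 12→13  → match P3@[16:16],P4@[15:16]
i=17 'a': node 13→14
i=18 'a': node 14→15
i=19 'a': node 15→16
i=20 'c': node 16→17  → match P5@[15:20]
i=21 'b': node 17→2 (via fail)  → match P0@[20:21],P3@[21:21]
i=22 'c': node 2→1 (via fail)
i=23 'b': node 1→2  → match P0@[22:23],P3@[23:23]
i=24 'c': node 2→1 (via fail)
i=25 'b': node 1→2  → match P0@[24:25],P3@[25:25]
i=26 'a': node 2→3
i=27 'a': node 3→4  → match P1@[24:27]
i=28 'b': node 4→11 (via fail)  → match P3@[28:28]
i=29 'b': node 11→11 (via fail)  → match P3@[29:29]
i=30 'c': node 11→1 (via fail)
i=31 'b': node 1→2  → match P0@[30:31],P3@[31:31]
i=32 'c': node 2→1 (via fail)

Result: [[0,3],[6,0],[6,3],[12,6],[14,3],[14,4],[16,3],[16,4],[20,5],[21,0],[21,3],[23,0],[23,3],[25,0],[25,3],[27,1],[28,3],[29,3],[31,0],[31,3]]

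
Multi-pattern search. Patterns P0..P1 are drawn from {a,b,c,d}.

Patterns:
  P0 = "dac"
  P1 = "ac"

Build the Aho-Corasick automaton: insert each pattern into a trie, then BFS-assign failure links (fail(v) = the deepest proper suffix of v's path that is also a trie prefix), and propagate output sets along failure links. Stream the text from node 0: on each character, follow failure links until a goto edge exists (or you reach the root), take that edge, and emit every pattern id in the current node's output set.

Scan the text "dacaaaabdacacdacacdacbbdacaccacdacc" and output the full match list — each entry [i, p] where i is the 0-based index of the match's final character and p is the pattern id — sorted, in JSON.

Construct AC machine:
Trie nodes:
  0='ε' goto a→4 d→1
  1='d' goto a→2
  2='da' goto c→3
  3='dac' goto ·  [P0 ends]
  4='a' goto c→5
  5='ac' goto ·  [P1 ends]

Failure links (BFS by depth):
  fail(1) 'd': from fail(0)=0 chase 'd': 0 ⇒ 0;  out=∅∪out(0)=∅
  fail(4) 'a': from fail(0)=0 chase 'a': 0 ⇒ 0;  out=∅∪out(0)=∅
  fail(2) 'da': from fail(1)=0 chase 'a': 0 ⇒ 4;  out=∅∪out(4)=∅
  fail(5) 'ac': from fail(4)=0 chase 'c': 0 ⇒ 0;  out={1}∪out(0)={1}
  fail(3) 'dac': from fail(2)=4 chase 'c': 4 ⇒ 5;  out={0}∪out(5)={0,1}

Scan:
pos 0 'd': at 1
pos 1 'a': at 2
pos 2 'c': at 3  → match P0@[0:2],P1@[1:2]
pos 3 'a': at 4 (fail-walked)
pos 4 'a': at 4 (fail-walked)
pos 5 'a': at 4 (fail-walked)
pos 6 'a': at 4 (fail-walked)
pos 7 'b': at 0 (fail-walked)
pos 8 'd': at 1
pos 9 'a': at 2
pos 10 'c': at 3  → match P0@[8:10],P1@[9:10]
pos 11 'a': at 4 (fail-walked)
pos 12 'c': at 5  → match P1@[11:12]
pos 13 'd': at 1 (fail-walked)
pos 14 'a': at 2
pos 15 'c': at 3  → match P0@[13:15],P1@[14:15]
pos 16 'a': at 4 (fail-walked)
pos 17 'c': at 5  → match P1@[16:17]
pos 18 'd': at 1 (fail-walked)
pos 19 'a': at 2
pos 20 'c': at 3  → match P0@[18:20],P1@[19:20]
pos 21 'b': at 0 (fail-walked)
pos 22 'b': at 0
pos 23 'd': at 1
pos 24 'a': at 2
pos 25 'c': at 3  → match P0@[23:25],P1@[24:25]
pos 26 'a': at 4 (fail-walked)
pos 27 'c': at 5  → match P1@[26:27]
pos 28 'c': at 0 (fail-walked)
pos 29 'a': at 4
pos 30 'c': at 5  → match P1@[29:30]
pos 31 'd': at 1 (fail-walked)
pos 32 'a': at 2
pos 33 'c': at 3  → match P0@[31:33],P1@[32:33]
pos 34 'c': at 0 (fail-walked)

All matches (sorted): [[2,0],[2,1],[10,0],[10,1],[12,1],[15,0],[15,1],[17,1],[20,0],[20,1],[25,0],[25,1],[27,1],[30,1],[33,0],[33,1]]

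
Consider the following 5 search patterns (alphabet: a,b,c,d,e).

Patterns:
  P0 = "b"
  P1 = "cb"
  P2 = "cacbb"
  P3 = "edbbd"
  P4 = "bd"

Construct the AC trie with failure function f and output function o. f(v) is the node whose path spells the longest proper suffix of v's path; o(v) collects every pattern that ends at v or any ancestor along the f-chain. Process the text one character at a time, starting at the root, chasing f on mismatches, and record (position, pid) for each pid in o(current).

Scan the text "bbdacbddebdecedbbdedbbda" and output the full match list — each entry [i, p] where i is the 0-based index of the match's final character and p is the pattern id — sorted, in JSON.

Build automaton:
Trie (insert patterns):
  n0 'ε': b→1 c→2 e→8
  n1 'b': d→13  [P0 ends]
  n2 'c': a→4 b→3
  n3 'cb': ·  [P1 ends]
  n4 'ca': c→5
  n5 'cac': b→6
  n6 'cacb': b→7
  n7 'cacbb': ·  [P2 ends]
  n8 'e': d→9
  n9 'ed': b→10
  n10 'edb': b→11
  n11 'edbb': d→12
  n12 'edbbd': ·  [P3 ends]
  n13 'bd': ·  [P4 ends]

Failure links (BFS by depth):
  fail(1) 'b': from fail(0)=0 chase 'b': 0 ⇒ 0;  out={0}∪out(0)={0}
  fail(2) 'c': from fail(0)=0 chase 'c': 0 ⇒ 0;  out=∅∪out(0)=∅
  fail(8) 'e': from fail(0)=0 chase 'e': 0 ⇒ 0;  out=∅∪out(0)=∅
  fail(3) 'cb': from fail(2)=0 chase 'b': 0 ⇒ 1;  out={1}∪out(1)={0,1}
  fail(4) 'ca': from fail(2)=0 chase 'a': 0 ⇒ 0;  out=∅∪out(0)=∅
  fail(9) 'ed': from fail(8)=0 chase 'd': 0 ⇒ 0;  out=∅∪out(0)=∅
  fail(13) 'bd': from fail(1)=0 chase 'd': 0 ⇒ 0;  out={4}∪out(0)={4}
  fail(5) 'cac': from fail(4)=0 chase 'c': 0 ⇒ 2;  out=∅∪out(2)=∅
  fail(10) 'edb': from fail(9)=0 chase 'b': 0 ⇒ 1;  out=∅∪out(1)={0}
  fail(6) 'cacb': from fail(5)=2 chase 'b': 2 ⇒ 3;  out=∅∪out(3)={0,1}
  fail(11) 'edbb': from fail(10)=1 chase 'b': 1→0 ⇒ 1;  out=∅∪out(1)={0}
  fail(7) 'cacbb': from fail(6)=3 chase 'b': 3→1→0 ⇒ 1;  out={2}∪out(1)={0,2}
  fail(12) 'edbbd': from fail(11)=1 chase 'd': 1 ⇒ 13;  out={3}∪out(13)={3,4}

Run:
[0] read 'b'  n0⇒n1  ** P0@[0:0]
[1] read 'b'  n1⇒n1 ·f  ** P0@[1:1]
[2] read 'd'  n1⇒n13  ** P4@[1:2]
[3] read 'a'  n13⇒n0 ·f
[4] read 'c'  n0⇒n2
[5] read 'b'  n2⇒n3  ** P0@[5:5],P1@[4:5]
[6] read 'd'  n3⇒n13 ·f  ** P4@[5:6]
[7] read 'd'  n13⇒n0 ·f
[8] read 'e'  n0⇒n8
[9] read 'b'  n8⇒n1 ·f  ** P0@[9:9]
[10] read 'd'  n1⇒n13  ** P4@[9:10]
[11] read 'e'  n13⇒n8 ·f
[12] read 'c'  n8⇒n2 ·f
[13] read 'e'  n2⇒n8 ·f
[14] read 'd'  n8⇒n9
[15] read 'b'  n9⇒n10  ** P0@[15:15]
[16] read 'b'  n10⇒n11  ** P0@[16:16]
[17] read 'd'  n11⇒n12  ** P3@[13:17],P4@[16:17]
[18] read 'e'  n12⇒n8 ·f
[19] read 'd'  n8⇒n9
[20] read 'b'  n9⇒n10  ** P0@[20:20]
[21] read 'b'  n10⇒n11  ** P0@[21:21]
[22] read 'd'  n11⇒n12  ** P3@[18:22],P4@[21:22]
[23] read 'a'  n12⇒n0 ·f

Matches: [[0,0],[1,0],[2,4],[5,0],[5,1],[6,4],[9,0],[10,4],[15,0],[16,0],[17,3],[17,4],[20,0],[21,0],[22,3],[22,4]]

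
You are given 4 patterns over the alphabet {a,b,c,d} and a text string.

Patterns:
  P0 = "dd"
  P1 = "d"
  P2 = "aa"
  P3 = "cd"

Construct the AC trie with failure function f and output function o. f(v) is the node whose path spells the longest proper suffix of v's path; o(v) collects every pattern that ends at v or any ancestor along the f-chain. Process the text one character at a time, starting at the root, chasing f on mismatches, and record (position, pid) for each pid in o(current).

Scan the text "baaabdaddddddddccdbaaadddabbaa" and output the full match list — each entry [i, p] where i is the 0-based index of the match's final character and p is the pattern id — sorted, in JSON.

Build:
Trie nodes:
  0='ε' goto a→3 c→5 d→1
  1='d' goto d→2  ←P1
  2='dd' goto ·  ←P0
  3='a' goto a→4
  4='aa' goto ·  ←P2
  5='c' goto d→6
  6='cd' goto ·  ←P3

BFS fail/out derivation:
  fail(1) 'd': from fail(0)=0 chase 'd': 0 ⇒ 0;  out={1}∪out(0)={1}
  fail(3) 'a': from fail(0)=0 chase 'a': 0 ⇒ 0;  out=∅∪out(0)=∅
  fail(5) 'c': from fail(0)=0 chase 'c': 0 ⇒ 0;  out=∅∪out(0)=∅
  fail(2) 'dd': from fail(1)=0 chase 'd': 0 ⇒ 1;  out={0}∪out(1)={0,1}
  fail(4) 'aa': from fail(3)=0 chase 'a': 0 ⇒ 3;  out={2}∪out(3)={2}
  fail(6) 'cd': from fail(5)=0 chase 'd': 0 ⇒ 1;  out={3}∪out(1)={1,3}

Run:
pos 0 'b': at 0
pos 1 'a': at 3
pos 2 'a': at 4  → match P2@[1:2]
pos 3 'a': at 4 (via fail)  → match P2@[2:3]
pos 4 'b': at 0 (via fail)
pos 5 'd': at 1  → match P1@[5:5]
pos 6 'a': at 3 (via fail)
pos 7 'd': at 1 (via fail)  → match P1@[7:7]
pos 8 'd': at 2  → match P0@[7:8],P1@[8:8]
pos 9 'd': at 2 (via fail)  → match P0@[8:9],P1@[9:9]
pos 10 'd': at 2 (via fail)  → match P0@[9:10],P1@[10:10]
pos 11 'd': at 2 (via fail)  → match P0@[10:11],P1@[11:11]
pos 12 'd': at 2 (via fail)  → match P0@[11:12],P1@[12:12]
pos 13 'd': at 2 (via fail)  → match P0@[12:13],P1@[13:13]
pos 14 'd': at 2 (via fail)  → match P0@[13:14],P1@[14:14]
pos 15 'c': at 5 (via fail)
pos 16 'c': at 5 (via fail)
pos 17 'd': at 6  → match P1@[17:17],P3@[16:17]
pos 18 'b': at 0 (via fail)
pos 19 'a': at 3
pos 20 'a': at 4  → match P2@[19:20]
pos 21 'a': at 4 (via fail)  → match P2@[20:21]
pos 22 'd': at 1 (via fail)  → match P1@[22:22]
pos 23 'd': at 2  → match P0@[22:23],P1@[23:23]
pos 24 'd': at 2 (via fail)  → match P0@[23:24],P1@[24:24]
pos 25 'a': at 3 (via fail)
pos 26 'b': at 0 (via fail)
pos 27 'b': at 0
pos 28 'a': at 3
pos 29 'a': at 4  → match P2@[28:29]

All matches (sorted): [[2,2],[3,2],[5,1],[7,1],[8,0],[8,1],[9,0],[9,1],[10,0],[10,1],[11,0],[11,1],[12,0],[12,1],[13,0],[13,1],[14,0],[14,1],[17,1],[17,3],[20,2],[21,2],[22,1],[23,0],[23,1],[24,0],[24,1],[29,2]]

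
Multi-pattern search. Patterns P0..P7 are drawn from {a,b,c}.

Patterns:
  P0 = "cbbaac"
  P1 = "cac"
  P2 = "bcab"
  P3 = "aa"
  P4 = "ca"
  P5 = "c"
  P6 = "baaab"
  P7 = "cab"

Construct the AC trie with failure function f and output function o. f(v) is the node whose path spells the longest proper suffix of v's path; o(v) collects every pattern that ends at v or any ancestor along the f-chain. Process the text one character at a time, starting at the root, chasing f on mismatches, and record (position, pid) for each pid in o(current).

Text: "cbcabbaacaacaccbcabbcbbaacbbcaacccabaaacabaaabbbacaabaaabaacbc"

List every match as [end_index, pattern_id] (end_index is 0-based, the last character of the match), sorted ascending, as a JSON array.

Build automaton:
Trie (insert patterns):
  0='ε' goto a→13 b→9 c→1
  1='c' goto a→7 b→2  [P5 ends]
  2='cb' goto b→3
  3='cbb' goto a→4
  4='cbba' goto a→5
  5='cbbaa' goto c→6
  6='cbbaac' goto ·  [P0 ends]
  7='ca' goto b→19 c→8  [P4 ends]
  8='cac' goto ·  [P1 ends]
  9='b' goto a→15 c→10
  10='bc' goto a→11
  11='bca' goto b→12
  12='bcab' goto ·  [P2 ends]
  13='a' goto a→14
  14='aa' goto ·  [P3 ends]
  15='ba' goto a→16
  16='baa' goto a→17
  17='baaa' goto b→18
  18='baaab' goto ·  [P6 ends]
  19='cab' goto ·  [P7 ends]

Failure links (BFS by depth):
  n1('c'): parent n0 fail=0; on 'c' 0 → fail=0;  out {5}∪∅={5}
  n9('b'): parent n0 fail=0; on 'b' 0 → fail=0;  out ∅∪∅=∅
  n13('a'): parent n0 fail=0; on 'a' 0 → fail=0;  out ∅∪∅=∅
  n2('cb'): parent n1 fail=0; on 'b' 0 → fail=9;  out ∅∪∅=∅
  n7('ca'): parent n1 fail=0; on 'a' 0 → fail=13;  out {4}∪∅={4}
  n10('bc'): parent n9 fail=0; on 'c' 0 → fail=1;  out ∅∪{5}={5}
  n14('aa'): parent n13 fail=0; on 'a' 0 → fail=13;  out {3}∪∅={3}
  n15('ba'): parent n9 fail=0; on 'a' 0 → fail=13;  out ∅∪∅=∅
  n3('cbb'): parent n2 fail=9; on 'b' 9→0 → fail=9;  out ∅∪∅=∅
  n8('cac'): parent n7 fail=13; on 'c' 13→0 → fail=1;  out {1}∪{5}={1,5}
  n11('bca'): parent n10 fail=1; on 'a' 1 → fail=7;  out ∅∪{4}={4}
  n16('baa'): parent n15 fail=13; on 'a' 13 → fail=14;  out ∅∪{3}={3}
  n19('cab'): parent n7 fail=13; on 'b' 13→0 → fail=9;  out {7}∪∅={7}
  n4('cbba'): parent n3 fail=9; on 'a' 9 → fail=15;  out ∅∪∅=∅
  n12('bcab'): parent n11 fail=7; on 'b' 7 → fail=19;  out {2}∪{7}={2,7}
  n17('baaa'): parent n16 fail=14; on 'a' 14→13 → fail=14;  out ∅∪{3}={3}
  n5('cbbaa'): parent n4 fail=15; on 'a' 15 → fail=16;  out ∅∪{3}={3}
  n18('baaab'): parent n17 fail=14; on 'b' 14→13→0 → fail=9;  out {6}∪∅={6}
  n6('cbbaac'): parent n5 fail=16; on 'c' 16→14→13→0 → fail=1;  out {0}∪{5}={0,5}

Scan:
pos 0 'c': at 1  → match P5@[0:0]
pos 1 'b': at 2
pos 2 'c': at 10 (via fail)  → match P5@[2:2]
pos 3 'a': at 11  → match P4@[2:3]
pos 4 'b': at 12  → match P2@[1:4],P7@[2:4]
pos 5 'b': at 9 (via fail)
pos 6 'a': at 15
pos 7 'a': at 16  → match P3@[6:7]
pos 8 'c': at 1 (via fail)  → match P5@[8:8]
pos 9 'a': at 7  → match P4@[8:9]
pos 10 'a': at 14 (via fail)  → match P3@[9:10]
pos 11 'c': at 1 (via fail)  → match P5@[11:11]
pos 12 'a': at 7  → match P4@[11:12]
pos 13 'c': at 8  → match P1@[11:13],P5@[13:13]
pos 14 'c': at 1 (via fail)  → match P5@[14:14]
pos 15 'b': at 2
pos 16 'c': at 10 (via fail)  → match P5@[16:16]
pos 17 'a': at 11  → match P4@[16:17]
pos 18 'b': at 12  → match P2@[15:18],P7@[16:18]
pos 19 'b': at 9 (via fail)
pos 20 'c': at 10  → match P5@[20:20]
pos 21 'b': at 2 (via fail)
pos 22 'b': at 3
pos 23 'a': at 4
pos 24 'a': at 5  → match P3@[23:24]
pos 25 'c': at 6  → match P0@[20:25],P5@[25:25]
pos 26 'b': at 2 (via fail)
pos 27 'b': at 3
pos 28 'c': at 10 (via fail)  → match P5@[28:28]
pos 29 'a': at 11  → match P4@[28:29]
pos 30 'a': at 14 (via fail)  → match P3@[29:30]
pos 31 'c': at 1 (via fail)  → match P5@[31:31]
pos 32 'c': at 1 (via fail)  → match P5@[32:32]
pos 33 'c': at 1 (via fail)  → match P5@[33:33]
pos 34 'a': at 7  → match P4@[33:34]
pos 35 'b': at 19  → match P7@[33:35]
pos 36 'a': at 15 (via fail)
pos 37 'a': at 16  → match P3@[36:37]
pos 38 'a': at 17  → match P3@[37:38]
pos 39 'c': at 1 (via fail)  → match P5@[39:39]
pos 40 'a': at 7  → match P4@[39:40]
pos 41 'b': at 19  → match P7@[39:41]
pos 42 'a': at 15 (via fail)
pos 43 'a': at 16  → match P3@[42:43]
pos 44 'a': at 17  → match P3@[43:44]
pos 45 'b': at 18  → match P6@[41:45]
pos 46 'b': at 9 (via fail)
pos 47 'b': at 9 (via fail)
pos 48 'a': at 15
pos 49 'c': at 1 (via fail)  → match P5@[49:49]
pos 50 'a': at 7  → match P4@[49:50]
pos 51 'a': at 14 (via fail)  → match P3@[50:51]
pos 52 'b': at 9 (via fail)
pos 53 'a': at 15
pos 54 'a': at 16  → match P3@[53:54]
pos 55 'a': at 17  → match P3@[54:55]
pos 56 'b': at 18  → match P6@[52:56]
pos 57 'a': at 15 (via fail)
pos 58 'a': at 16  → match P3@[57:58]
pos 59 'c': at 1 (via fail)  → match P5@[59:59]
pos 60 'b': at 2
pos 61 'c': at 10 (via fail)  → match P5@[61:61]

Matches: [[0,5],[2,5],[3,4],[4,2],[4,7],[7,3],[8,5],[9,4],[10,3],[11,5],[12,4],[13,1],[13,5],[14,5],[16,5],[17,4],[18,2],[18,7],[20,5],[24,3],[25,0],[25,5],[28,5],[29,4],[30,3],[31,5],[32,5],[33,5],[34,4],[35,7],[37,3],[38,3],[39,5],[40,4],[41,7],[43,3],[44,3],[45,6],[49,5],[50,4],[51,3],[54,3],[55,3],[56,6],[58,3],[59,5],[61,5]]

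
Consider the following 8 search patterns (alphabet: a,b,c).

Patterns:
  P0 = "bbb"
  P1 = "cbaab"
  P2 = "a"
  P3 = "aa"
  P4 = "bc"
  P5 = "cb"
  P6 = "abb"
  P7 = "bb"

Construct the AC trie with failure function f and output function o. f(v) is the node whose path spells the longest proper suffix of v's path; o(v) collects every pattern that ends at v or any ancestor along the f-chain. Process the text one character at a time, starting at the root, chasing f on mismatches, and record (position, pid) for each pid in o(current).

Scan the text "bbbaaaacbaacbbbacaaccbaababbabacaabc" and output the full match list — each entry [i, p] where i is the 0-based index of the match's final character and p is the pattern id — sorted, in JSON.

Construct AC machine:
Trie nodes:
  0='ε' goto a→9 b→1 c→4
  1='b' goto b→2 c→11
  2='bb' goto b→3  [P7 ends]
  3='bbb' goto ·  [P0 ends]
  4='c' goto b→5
  5='cb' goto a→6  [P5 ends]
  6='cba' goto a→7
  7='cbaa' goto b→8
  8='cbaab' goto ·  [P1 ends]
  9='a' goto a→10 b→12  [P2 ends]
  10='aa' goto ·  [P3 ends]
  11='bc' goto ·  [P4 ends]
  12='ab' goto b→13
  13='abb' goto ·  [P6 ends]

BFS fail/out derivation:
  fail(1) 'b': from fail(0)=0 chase 'b': 0 ⇒ 0;  out=∅∪out(0)=∅
  fail(4) 'c': from fail(0)=0 chase 'c': 0 ⇒ 0;  out=∅∪out(0)=∅
  fail(9) 'a': from fail(0)=0 chase 'a': 0 ⇒ 0;  out={2}∪out(0)={2}
  fail(2) 'bb': from fail(1)=0 chase 'b': 0 ⇒ 1;  out={7}∪out(1)={7}
  fail(5) 'cb': from fail(4)=0 chase 'b': 0 ⇒ 1;  out={5}∪out(1)={5}
  fail(10) 'aa': from fail(9)=0 chase 'a': 0 ⇒ 9;  out={3}∪out(9)={2,3}
  fail(11) 'bc': from fail(1)=0 chase 'c': 0 ⇒ 4;  out={4}∪out(4)={4}
  fail(12) 'ab': from fail(9)=0 chase 'b': 0 ⇒ 1;  out=∅∪out(1)=∅
  fail(3) 'bbb': from fail(2)=1 chase 'b': 1 ⇒ 2;  out={0}∪out(2)={0,7}
  fail(6) 'cba': from fail(5)=1 chase 'a': 1→0 ⇒ 9;  out=∅∪out(9)={2}
  fail(13) 'abb': from fail(12)=1 chase 'b': 1 ⇒ 2;  out={6}∪out(2)={6,7}
  fail(7) 'cbaa': from fail(6)=9 chase 'a': 9 ⇒ 10;  out=∅∪out(10)={2,3}
  fail(8) 'cbaab': from fail(7)=10 chase 'b': 10→9 ⇒ 12;  out={1}∪out(12)={1}

Scan:
pos 0 'b': at 1
pos 1 'b': at 2  → match P7@[0:1]
pos 2 'b': at 3  → match P0@[0:2],P7@[1:2]
pos 3 'a': at 9 (fail-walked)  → match P2@[3:3]
pos 4 'a': at 10  → match P2@[4:4],P3@[3:4]
pos 5 'a': at 10 (fail-walked)  → match P2@[5:5],P3@[4:5]
pos 6 'a': at 10 (fail-walked)  → match P2@[6:6],P3@[5:6]
pos 7 'c': at 4 (fail-walked)
pos 8 'b': at 5  → match P5@[7:8]
pos 9 'a': at 6  → match P2@[9:9]
pos 10 'a': at 7  → match P2@[10:10],P3@[9:10]
pos 11 'c': at 4 (fail-walked)
pos 12 'b': at 5  → match P5@[11:12]
pos 13 'b': at 2 (fail-walked)  → match P7@[12:13]
pos 14 'b': at 3  → match P0@[12:14],P7@[13:14]
pos 15 'a': at 9 (fail-walked)  → match P2@[15:15]
pos 16 'c': at 4 (fail-walked)
pos 17 'a': at 9 (fail-walked)  → match P2@[17:17]
pos 18 'a': at 10  → match P2@[18:18],P3@[17:18]
pos 19 'c': at 4 (fail-walked)
pos 20 'c': at 4 (fail-walked)
pos 21 'b': at 5  → match P5@[20:21]
pos 22 'a': at 6  → match P2@[22:22]
pos 23 'a': at 7  → match P2@[23:23],P3@[22:23]
pos 24 'b': at 8  → match P1@[20:24]
pos 25 'a': at 9 (fail-walked)  → match P2@[25:25]
pos 26 'b': at 12
pos 27 'b': at 13  → match P6@[25:27],P7@[26:27]
pos 28 'a': at 9 (fail-walked)  → match P2@[28:28]
pos 29 'b': at 12
pos 30 'a': at 9 (fail-walked)  → match P2@[30:30]
pos 31 'c': at 4 (fail-walked)
pos 32 'a': at 9 (fail-walked)  → match P2@[32:32]
pos 33 'a': at 10  → match P2@[33:33],P3@[32:33]
pos 34 'b': at 12 (fail-walked)
pos 35 'c': at 11 (fail-walked)  → match P4@[34:35]

Result: [[1,7],[2,0],[2,7],[3,2],[4,2],[4,3],[5,2],[5,3],[6,2],[6,3],[8,5],[9,2],[10,2],[10,3],[12,5],[13,7],[14,0],[14,7],[15,2],[17,2],[18,2],[18,3],[21,5],[22,2],[23,2],[23,3],[24,1],[25,2],[27,6],[27,7],[28,2],[30,2],[32,2],[33,2],[33,3],[35,4]]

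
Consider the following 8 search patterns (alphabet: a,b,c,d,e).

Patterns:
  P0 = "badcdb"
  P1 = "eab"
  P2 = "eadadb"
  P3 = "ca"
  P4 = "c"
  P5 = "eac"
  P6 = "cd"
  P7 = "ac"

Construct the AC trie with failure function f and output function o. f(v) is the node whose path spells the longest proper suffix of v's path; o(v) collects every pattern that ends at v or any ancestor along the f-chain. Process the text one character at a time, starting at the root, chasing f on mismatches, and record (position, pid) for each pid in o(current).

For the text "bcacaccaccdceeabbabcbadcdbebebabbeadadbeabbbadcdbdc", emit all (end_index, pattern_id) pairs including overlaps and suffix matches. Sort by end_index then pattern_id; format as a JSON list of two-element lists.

Construct AC machine:
Trie (insert patterns):
  n0 'ε': a→18 b→1 c→14 e→7
  n1 'b': a→2
  n2 'ba': d→3
  n3 'bad': c→4
  n4 'badc': d→5
  n5 'badcd': b→6
  n6 'badcdb': ·  ←P0
  n7 'e': a→8
  n8 'ea': b→9 c→16 d→10
  n9 'eab': ·  ←P1
  n10 'ead': a→11
  n11 'eada': d→12
  n12 'eadad': b→13
  n13 'eadadb': ·  ←P2
  n14 'c': a→15 d→17  ←P4
  n15 'ca': ·  ←P3
  n16 'eac': ·  ←P5
  n17 'cd': ·  ←P6
  n18 'a': c→19
  n19 'ac': ·  ←P7

BFS fail/out derivation:
  fail(1) 'b': from fail(0)=0 chase 'b': 0 ⇒ 0;  out=∅∪out(0)=∅
  fail(7) 'e': from fail(0)=0 chase 'e': 0 ⇒ 0;  out=∅∪out(0)=∅
  fail(14) 'c': from fail(0)=0 chase 'c': 0 ⇒ 0;  out={4}∪out(0)={4}
  fail(18) 'a': from fail(0)=0 chase 'a': 0 ⇒ 0;  out=∅∪out(0)=∅
  fail(2) 'ba': from fail(1)=0 chase 'a': 0 ⇒ 18;  out=∅∪out(18)=∅
  fail(8) 'ea': from fail(7)=0 chase 'a': 0 ⇒ 18;  out=∅∪out(18)=∅
  fail(15) 'ca': from fail(14)=0 chase 'a': 0 ⇒ 18;  out={3}∪out(18)={3}
  fail(17) 'cd': from fail(14)=0 chase 'd': 0 ⇒ 0;  out={6}∪out(0)={6}
  fail(19) 'ac': from fail(18)=0 chase 'c': 0 ⇒ 14;  out={7}∪out(14)={4,7}
  fail(3) 'bad': from fail(2)=18 chase 'd': 18→0 ⇒ 0;  out=∅∪out(0)=∅
  fail(9) 'eab': from fail(8)=18 chase 'b': 18→0 ⇒ 1;  out={1}∪out(1)={1}
  fail(10) 'ead': from fail(8)=18 chase 'd': 18→0 ⇒ 0;  out=∅∪out(0)=∅
  fail(16) 'eac': from fail(8)=18 chase 'c': 18 ⇒ 19;  out={5}∪out(19)={4,5,7}
  fail(4) 'badc': from fail(3)=0 chase 'c': 0 ⇒ 14;  out=∅∪out(14)={4}
  fail(11) 'eada': from fail(10)=0 chase 'a': 0 ⇒ 18;  out=∅∪out(18)=∅
  fail(5) 'badcd': from fail(4)=14 chase 'd': 14 ⇒ 17;  out=∅∪out(17)={6}
  fail(12) 'eadad': from fail(11)=18 chase 'd': 18→0 ⇒ 0;  out=∅∪out(0)=∅
  fail(6) 'badcdb': from fail(5)=17 chase 'b': 17→0 ⇒ 1;  out={0}∪out(1)={0}
  fail(13) 'eadadb': from fail(12)=0 chase 'b': 0 ⇒ 1;  out={2}∪out(1)={2}

Run:
pos 0 'b': at 1
pos 1 'c': at 14 (via fail)  → match P4@[1:1]
pos 2 'a': at 15  → match P3@[1:2]
pos 3 'c': at 19 (via fail)  → match P4@[3:3],P7@[2:3]
pos 4 'a': at 15 (via fail)  → match P3@[3:4]
pos 5 'c': at 19 (via fail)  → match P4@[5:5],P7@[4:5]
pos 6 'c': at 14 (via fail)  → match P4@[6:6]
pos 7 'a': at 15  → match P3@[6:7]
pos 8 'c': at 19 (via fail)  → match P4@[8:8],P7@[7:8]
pos 9 'c': at 14 (via fail)  → match P4@[9:9]
pos 10 'd': at 17  → match P6@[9:10]
pos 11 'c': at 14 (via fail)  → match P4@[11:11]
pos 12 'e': at 7 (via fail)
pos 13 'e': at 7 (via fail)
pos 14 'a': at 8
pos 15 'b': at 9  → match P1@[13:15]
pos 16 'b': at 1 (via fail)
pos 17 'a': at 2
pos 18 'b': at 1 (via fail)
pos 19 'c': at 14 (via fail)  → match P4@[19:19]
pos 20 'b': at 1 (via fail)
pos 21 'a': at 2
pos 22 'd': at 3
pos 23 'c': at 4  → match P4@[23:23]
pos 24 'd': at 5  → match P6@[23:24]
pos 25 'b': at 6  → match P0@[20:25]
pos 26 'e': at 7 (via fail)
pos 27 'b': at 1 (via fail)
pos 28 'e': at 7 (via fail)
pos 29 'b': at 1 (via fail)
pos 30 'a': at 2
pos 31 'b': at 1 (via fail)
pos 32 'b': at 1 (via fail)
pos 33 'e': at 7 (via fail)
pos 34 'a': at 8
pos 35 'd': at 10
pos 36 'a': at 11
pos 37 'd': at 12
pos 38 'b': at 13  → match P2@[33:38]
pos 39 'e': at 7 (via fail)
pos 40 'a': at 8
pos 41 'b': at 9  → match P1@[39:41]
pos 42 'b': at 1 (via fail)
pos 43 'b': at 1 (via fail)
pos 44 'a': at 2
pos 45 'd': at 3
pos 46 'c': at 4  → match P4@[46:46]
pos 47 'd': at 5  → match P6@[46:47]
pos 48 'b': at 6  → match P0@[43:48]
pos 49 'd': at 0 (via fail)
pos 50 'c': at 14  → match P4@[50:50]

Result: [[1,4],[2,3],[3,4],[3,7],[4,3],[5,4],[5,7],[6,4],[7,3],[8,4],[8,7],[9,4],[10,6],[11,4],[15,1],[19,4],[23,4],[24,6],[25,0],[38,2],[41,1],[46,4],[47,6],[48,0],[50,4]]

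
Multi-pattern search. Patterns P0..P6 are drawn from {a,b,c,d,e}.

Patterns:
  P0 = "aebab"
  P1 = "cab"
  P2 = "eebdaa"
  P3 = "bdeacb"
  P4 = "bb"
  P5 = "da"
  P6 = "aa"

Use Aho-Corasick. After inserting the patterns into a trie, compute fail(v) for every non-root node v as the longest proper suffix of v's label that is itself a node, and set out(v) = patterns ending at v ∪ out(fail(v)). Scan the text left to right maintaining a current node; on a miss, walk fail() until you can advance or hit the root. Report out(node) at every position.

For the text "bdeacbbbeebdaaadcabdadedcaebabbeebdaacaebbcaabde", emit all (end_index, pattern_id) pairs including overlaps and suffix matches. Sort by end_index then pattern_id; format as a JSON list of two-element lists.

Build:
Trie (insert patterns):
  n0 'ε': a→1 b→15 c→6 d→22 e→9
  n1 'a': a→24 e→2
  n2 'ae': b→3
  n3 'aeb': a→4
  n4 'aeba': b→5
  n5 'aebab': ·  ←P0
  n6 'c': a→7
  n7 'ca': b→8
  n8 'cab': ·  ←P1
  n9 'e': e→10
  n10 'ee': b→11
  n11 'eeb': d→12
  n12 'eebd': a→13
  n13 'eebda': a→14
  n14 'eebdaa': ·  ←P2
  n15 'b': b→21 d→16
  n16 'bd': e→17
  n17 'bde': a→18
  n18 'bdea': c→19
  n19 'bdeac': b→20
  n20 'bdeacb': ·  ←P3
  n21 'bb': ·  ←P4
  n22 'd': a→23
  n23 'da': ·  ←P5
  n24 'aa': ·  ←P6

Failure links (BFS by depth):
  n1('a'): parent n0 fail=0; on 'a' 0 → fail=0;  out ∅∪∅=∅
  n6('c'): parent n0 fail=0; on 'c' 0 → fail=0;  out ∅∪∅=∅
  n9('e'): parent n0 fail=0; on 'e' 0 → fail=0;  out ∅∪∅=∅
  n15('b'): parent n0 fail=0; on 'b' 0 → fail=0;  out ∅∪∅=∅
  n22('d'): parent n0 fail=0; on 'd' 0 → fail=0;  out ∅∪∅=∅
  n2('ae'): parent n1 fail=0; on 'e' 0 → fail=9;  out ∅∪∅=∅
  n7('ca'): parent n6 fail=0; on 'a' 0 → fail=1;  out ∅∪∅=∅
  n10('ee'): parent n9 fail=0; on 'e' 0 → fail=9;  out ∅∪∅=∅
  n16('bd'): parent n15 fail=0; on 'd' 0 → fail=22;  out ∅∪∅=∅
  n21('bb'): parent n15 fail=0; on 'b' 0 → fail=15;  out {4}∪∅={4}
  n23('da'): parent n22 fail=0; on 'a' 0 → fail=1;  out {5}∪∅={5}
  n24('aa'): parent n1 fail=0; on 'a' 0 → fail=1;  out {6}∪∅={6}
  n3('aeb'): parent n2 fail=9; on 'b' 9→0 → fail=15;  out ∅∪∅=∅
  n8('cab'): parent n7 fail=1; on 'b' 1→0 → fail=15;  out {1}∪∅={1}
  n11('eeb'): parent n10 fail=9; on 'b' 9→0 → fail=15;  out ∅∪∅=∅
  n17('bde'): parent n16 fail=22; on 'e' 22→0 → fail=9;  out ∅∪∅=∅
  n4('aeba'): parent n3 fail=15; on 'a' 15→0 → fail=1;  out ∅∪∅=∅
  n12('eebd'): parent n11 fail=15; on 'd' 15 → fail=16;  out ∅∪∅=∅
  n18('bdea'): parent n17 fail=9; on 'a' 9→0 → fail=1;  out ∅∪∅=∅
  n5('aebab'): parent n4 fail=1; on 'b' 1→0 → fail=15;  out {0}∪∅={0}
  n13('eebda'): parent n12 fail=16; on 'a' 16→22 → fail=23;  out ∅∪{5}={5}
  n19('bdeac'): parent n18 fail=1; on 'c' 1→0 → fail=6;  out ∅∪∅=∅
  n14('eebdaa'): parent n13 fail=23; on 'a' 23→1 → fail=24;  out {2}∪{6}={2,6}
  n20('bdeacb'): parent n19 fail=6; on 'b' 6→0 → fail=15;  out {3}∪∅={3}

Run:
i=0 'b': node 0→15
i=1 'd': node 15→16
i=2 'e': node 16→17
i=3 'a': node 17→18
i=4 'c': node 18→19
i=5 'b': node 19→20  emit P3@[0:5]
i=6 'b': node 20→21 (fail-walked)  emit P4@[5:6]
i=7 'b': node 21→21 (fail-walked)  emit P4@[6:7]
i=8 'e': node 21→9 (fail-walked)
i=9 'e': node 9→10
i=10 'b': node 10→11
i=11 'd': node 11→12
i=12 'a': node 12→13  emit P5@[11:12]
i=13 'a': node 13→14  emit P2@[8:13],P6@[12:13]
i=14 'a': node 14→24 (fail-walked)  emit P6@[13:14]
i=15 'd': node 24→22 (fail-walked)
i=16 'c': node 22→6 (fail-walked)
i=17 'a': node 6→7
i=18 'b': node 7→8  emit P1@[16:18]
i=19 'd': node 8→16 (fail-walked)
i=20 'a': node 16→23 (fail-walked)  emit P5@[19:20]
i=21 'd': node 23→22 (fail-walked)
i=22 'e': node 22→9 (fail-walked)
i=23 'd': node 9→22 (fail-walked)
i=24 'c': node 22→6 (fail-walked)
i=25 'a': node 6→7
i=26 'e': node 7→2 (fail-walked)
i=27 'b': node 2→3
i=28 'a': node 3→4
i=29 'b': node 4→5  emit P0@[25:29]
i=30 'b': node 5→21 (fail-walked)  emit P4@[29:30]
i=31 'e': node 21→9 (fail-walked)
i=32 'e': node 9→10
i=33 'b': node 10→11
i=34 'd': node 11→12
i=35 'a': node 12→13  emit P5@[34:35]
i=36 'a': node 13→14  emit P2@[31:36],P6@[35:36]
i=37 'c': node 14→6 (fail-walked)
i=38 'a': node 6→7
i=39 'e': node 7→2 (fail-walked)
i=40 'b': node 2→3
i=41 'b': node 3→21 (fail-walked)  emit P4@[40:41]
i=42 'c': node 21→6 (fail-walked)
i=43 'a': node 6→7
i=44 'a': node 7→24 (fail-walked)  emit P6@[43:44]
i=45 'b': node 24→15 (fail-walked)
i=46 'd': node 15→16
i=47 'e': node 16→17

All matches (sorted): [[5,3],[6,4],[7,4],[12,5],[13,2],[13,6],[14,6],[18,1],[20,5],[29,0],[30,4],[35,5],[36,2],[36,6],[41,4],[44,6]]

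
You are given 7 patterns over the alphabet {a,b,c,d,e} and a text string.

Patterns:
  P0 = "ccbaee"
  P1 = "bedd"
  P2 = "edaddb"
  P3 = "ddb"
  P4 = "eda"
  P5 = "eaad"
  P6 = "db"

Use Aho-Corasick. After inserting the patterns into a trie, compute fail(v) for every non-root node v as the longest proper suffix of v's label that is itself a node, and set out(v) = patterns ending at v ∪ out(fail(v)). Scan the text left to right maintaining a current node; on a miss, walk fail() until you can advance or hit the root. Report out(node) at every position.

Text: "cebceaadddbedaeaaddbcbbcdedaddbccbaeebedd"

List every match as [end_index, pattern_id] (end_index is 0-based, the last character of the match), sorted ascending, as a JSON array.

Build automaton:
Trie nodes:
  0='ε' goto b→7 c→1 d→17 e→11
  1='c' goto c→2
  2='cc' goto b→3
  3='ccb' goto a→4
  4='ccba' goto e→5
  5='ccbae' goto e→6
  6='ccbaee' goto ·  ←P0
  7='b' goto e→8
  8='be' goto d→9
  9='bed' goto d→10
  10='bedd' goto ·  ←P1
  11='e' goto a→20 d→12
  12='ed' goto a→13
  13='eda' goto d→14  ←P4
  14='edad' goto d→15
  15='edadd' goto b→16
  16='edaddb' goto ·  ←P2
  17='d' goto b→23 d→18
  18='dd' goto b→19
  19='ddb' goto ·  ←P3
  20='ea' goto a→21
  21='eaa' goto d→22
  22='eaad' goto ·  ←P5
  23='db' goto ·  ←P6

Failure links (BFS by depth):
  n1('c'): parent n0 fail=0; on 'c' 0 → fail=0;  out ∅∪∅=∅
  n7('b'): parent n0 fail=0; on 'b' 0 → fail=0;  out ∅∪∅=∅
  n11('e'): parent n0 fail=0; on 'e' 0 → fail=0;  out ∅∪∅=∅
  n17('d'): parent n0 fail=0; on 'd' 0 → fail=0;  out ∅∪∅=∅
  n2('cc'): parent n1 fail=0; on 'c' 0 → fail=1;  out ∅∪∅=∅
  n8('be'): parent n7 fail=0; on 'e' 0 → fail=11;  out ∅∪∅=∅
  n12('ed'): parent n11 fail=0; on 'd' 0 → fail=17;  out ∅∪∅=∅
  n18('dd'): parent n17 fail=0; on 'd' 0 → fail=17;  out ∅∪∅=∅
  n20('ea'): parent n11 fail=0; on 'a' 0 → fail=0;  out ∅∪∅=∅
  n23('db'): parent n17 fail=0; on 'b' 0 → fail=7;  out {6}∪∅={6}
  n3('ccb'): parent n2 fail=1; on 'b' 1→0 → fail=7;  out ∅∪∅=∅
  n9('bed'): parent n8 fail=11; on 'd' 11 → fail=12;  out ∅∪∅=∅
  n13('eda'): parent n12 fail=17; on 'a' 17→0 → fail=0;  out {4}∪∅={4}
  n19('ddb'): parent n18 fail=17; on 'b' 17 → fail=23;  out {3}∪{6}={3,6}
  n21('eaa'): parent n20 fail=0; on 'a' 0 → fail=0;  out ∅∪∅=∅
  n4('ccba'): parent n3 fail=7; on 'a' 7→0 → fail=0;  out ∅∪∅=∅
  n10('bedd'): parent n9 fail=12; on 'd' 12→17 → fail=18;  out {1}∪∅={1}
  n14('edad'): parent n13 fail=0; on 'd' 0 → fail=17;  out ∅∪∅=∅
  n22('eaad'): parent n21 fail=0; on 'd' 0 → fail=17;  out {5}∪∅={5}
  n5('ccbae'): parent n4 fail=0; on 'e' 0 → fail=11;  out ∅∪∅=∅
  n15('edadd'): parent n14 fail=17; on 'd' 17 → fail=18;  out ∅∪∅=∅
  n6('ccbaee'): parent n5 fail=11; on 'e' 11→0 → fail=11;  out {0}∪∅={0}
  n16('edaddb'): parent n15 fail=18; on 'b' 18 → fail=19;  out {2}∪{3,6}={2,3,6}

Text stream:
pos 0 'c': at 1
pos 1 'e': at 11 ·f
pos 2 'b': at 7 ·f
pos 3 'c': at 1 ·f
pos 4 'e': at 11 ·f
pos 5 'a': at 20
pos 6 'a': at 21
pos 7 'd': at 22  ** P5@[4:7]
pos 8 'd': at 18 ·f
pos 9 'd': at 18 ·f
pos 10 'b': at 19  ** P3@[8:10],P6@[9:10]
pos 11 'e': at 8 ·f
pos 12 'd': at 9
pos 13 'a': at 13 ·f  ** P4@[11:13]
pos 14 'e': at 11 ·f
pos 15 'a': at 20
pos 16 'a': at 21
pos 17 'd': at 22  ** P5@[14:17]
pos 18 'd': at 18 ·f
pos 19 'b': at 19  ** P3@[17:19],P6@[18:19]
pos 20 'c': at 1 ·f
pos 21 'b': at 7 ·f
pos 22 'b': at 7 ·f
pos 23 'c': at 1 ·f
pos 24 'd': at 17 ·f
pos 25 'e': at 11 ·f
pos 26 'd': at 12
pos 27 'a': at 13  ** P4@[25:27]
pos 28 'd': at 14
pos 29 'd': at 15
pos 30 'b': at 16  ** P2@[25:30],P3@[28:30],P6@[29:30]
pos 31 'c': at 1 ·f
pos 32 'c': at 2
pos 33 'b': at 3
pos 34 'a': at 4
pos 35 'e': at 5
pos 36 'e': at 6  ** P0@[31:36]
pos 37 'b': at 7 ·f
pos 38 'e': at 8
pos 39 'd': at 9
pos 40 'd': at 10  ** P1@[37:40]

Matches: [[7,5],[10,3],[10,6],[13,4],[17,5],[19,3],[19,6],[27,4],[30,2],[30,3],[30,6],[36,0],[40,1]]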